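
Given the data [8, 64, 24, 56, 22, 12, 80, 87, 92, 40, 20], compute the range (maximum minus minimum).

84

Step 1: Identify the maximum value: max = 92
Step 2: Identify the minimum value: min = 8
Step 3: Range = max - min = 92 - 8 = 84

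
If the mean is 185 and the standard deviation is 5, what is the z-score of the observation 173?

-2.4

Step 1: Recall the z-score formula: z = (x - mu) / sigma
Step 2: Substitute values: z = (173 - 185) / 5
Step 3: z = -12 / 5 = -2.4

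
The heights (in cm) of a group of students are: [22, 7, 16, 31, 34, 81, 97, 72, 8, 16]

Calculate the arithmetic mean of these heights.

38.4

Step 1: Sum all values: 22 + 7 + 16 + 31 + 34 + 81 + 97 + 72 + 8 + 16 = 384
Step 2: Count the number of values: n = 10
Step 3: Mean = sum / n = 384 / 10 = 38.4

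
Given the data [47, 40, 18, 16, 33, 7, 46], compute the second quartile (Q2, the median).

33

Step 1: Sort the data: [7, 16, 18, 33, 40, 46, 47]
Step 2: n = 7
Step 3: Q2 is the median. Since n is odd, it is the middle value at position 4: 33
Step 4: Q2 = 33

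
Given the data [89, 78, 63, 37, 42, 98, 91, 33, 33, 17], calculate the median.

52.5

Step 1: Sort the data in ascending order: [17, 33, 33, 37, 42, 63, 78, 89, 91, 98]
Step 2: The number of values is n = 10.
Step 3: Since n is even, the median is the average of positions 5 and 6:
  Median = (42 + 63) / 2 = 52.5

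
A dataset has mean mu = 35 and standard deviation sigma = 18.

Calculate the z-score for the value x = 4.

-1.7222

Step 1: Recall the z-score formula: z = (x - mu) / sigma
Step 2: Substitute values: z = (4 - 35) / 18
Step 3: z = -31 / 18 = -1.7222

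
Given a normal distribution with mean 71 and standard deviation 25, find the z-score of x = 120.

1.96

Step 1: Recall the z-score formula: z = (x - mu) / sigma
Step 2: Substitute values: z = (120 - 71) / 25
Step 3: z = 49 / 25 = 1.96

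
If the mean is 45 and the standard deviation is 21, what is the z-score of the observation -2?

-2.2381

Step 1: Recall the z-score formula: z = (x - mu) / sigma
Step 2: Substitute values: z = (-2 - 45) / 21
Step 3: z = -47 / 21 = -2.2381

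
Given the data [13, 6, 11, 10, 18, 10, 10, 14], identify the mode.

10

Step 1: Count the frequency of each value:
  6: appears 1 time(s)
  10: appears 3 time(s)
  11: appears 1 time(s)
  13: appears 1 time(s)
  14: appears 1 time(s)
  18: appears 1 time(s)
Step 2: The value 10 appears most frequently (3 times).
Step 3: Mode = 10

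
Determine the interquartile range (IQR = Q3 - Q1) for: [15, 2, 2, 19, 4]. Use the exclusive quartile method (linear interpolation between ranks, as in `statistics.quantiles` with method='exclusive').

15

Step 1: Sort the data: [2, 2, 4, 15, 19]
Step 2: n = 5
Step 3: Using the exclusive quartile method:
  Q1 = 2
  Q2 (median) = 4
  Q3 = 17
  IQR = Q3 - Q1 = 17 - 2 = 15
Step 4: IQR = 15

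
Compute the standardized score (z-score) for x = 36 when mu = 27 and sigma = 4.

2.25

Step 1: Recall the z-score formula: z = (x - mu) / sigma
Step 2: Substitute values: z = (36 - 27) / 4
Step 3: z = 9 / 4 = 2.25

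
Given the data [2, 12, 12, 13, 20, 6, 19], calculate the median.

12

Step 1: Sort the data in ascending order: [2, 6, 12, 12, 13, 19, 20]
Step 2: The number of values is n = 7.
Step 3: Since n is odd, the median is the middle value at position 4: 12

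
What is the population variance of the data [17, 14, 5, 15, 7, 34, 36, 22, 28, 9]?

108.81

Step 1: Compute the mean: (17 + 14 + 5 + 15 + 7 + 34 + 36 + 22 + 28 + 9) / 10 = 18.7
Step 2: Compute squared deviations from the mean:
  (17 - 18.7)^2 = 2.89
  (14 - 18.7)^2 = 22.09
  (5 - 18.7)^2 = 187.69
  (15 - 18.7)^2 = 13.69
  (7 - 18.7)^2 = 136.89
  (34 - 18.7)^2 = 234.09
  (36 - 18.7)^2 = 299.29
  (22 - 18.7)^2 = 10.89
  (28 - 18.7)^2 = 86.49
  (9 - 18.7)^2 = 94.09
Step 3: Sum of squared deviations = 1088.1
Step 4: Population variance = 1088.1 / 10 = 108.81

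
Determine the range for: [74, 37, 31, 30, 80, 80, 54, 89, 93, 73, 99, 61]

69

Step 1: Identify the maximum value: max = 99
Step 2: Identify the minimum value: min = 30
Step 3: Range = max - min = 99 - 30 = 69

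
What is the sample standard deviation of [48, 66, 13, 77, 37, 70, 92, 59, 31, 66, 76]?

23.2555

Step 1: Compute the mean: 57.7273
Step 2: Sum of squared deviations from the mean: 5408.1818
Step 3: Sample variance = 5408.1818 / 10 = 540.8182
Step 4: Standard deviation = sqrt(540.8182) = 23.2555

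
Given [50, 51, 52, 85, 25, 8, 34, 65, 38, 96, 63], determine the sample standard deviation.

25.5004

Step 1: Compute the mean: 51.5455
Step 2: Sum of squared deviations from the mean: 6502.7273
Step 3: Sample variance = 6502.7273 / 10 = 650.2727
Step 4: Standard deviation = sqrt(650.2727) = 25.5004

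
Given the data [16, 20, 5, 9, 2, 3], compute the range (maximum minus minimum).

18

Step 1: Identify the maximum value: max = 20
Step 2: Identify the minimum value: min = 2
Step 3: Range = max - min = 20 - 2 = 18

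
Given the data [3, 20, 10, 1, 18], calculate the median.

10

Step 1: Sort the data in ascending order: [1, 3, 10, 18, 20]
Step 2: The number of values is n = 5.
Step 3: Since n is odd, the median is the middle value at position 3: 10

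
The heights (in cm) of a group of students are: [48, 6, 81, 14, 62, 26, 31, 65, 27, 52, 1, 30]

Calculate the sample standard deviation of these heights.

24.832

Step 1: Compute the mean: 36.9167
Step 2: Sum of squared deviations from the mean: 6782.9167
Step 3: Sample variance = 6782.9167 / 11 = 616.6288
Step 4: Standard deviation = sqrt(616.6288) = 24.832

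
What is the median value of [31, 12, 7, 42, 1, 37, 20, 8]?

16

Step 1: Sort the data in ascending order: [1, 7, 8, 12, 20, 31, 37, 42]
Step 2: The number of values is n = 8.
Step 3: Since n is even, the median is the average of positions 4 and 5:
  Median = (12 + 20) / 2 = 16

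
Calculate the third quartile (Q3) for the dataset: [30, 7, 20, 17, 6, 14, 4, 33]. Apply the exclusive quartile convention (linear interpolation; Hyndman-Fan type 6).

27.5

Step 1: Sort the data: [4, 6, 7, 14, 17, 20, 30, 33]
Step 2: n = 8
Step 3: Using the exclusive quartile method:
  Q1 = 6.25
  Q2 (median) = 15.5
  Q3 = 27.5
  IQR = Q3 - Q1 = 27.5 - 6.25 = 21.25
Step 4: Q3 = 27.5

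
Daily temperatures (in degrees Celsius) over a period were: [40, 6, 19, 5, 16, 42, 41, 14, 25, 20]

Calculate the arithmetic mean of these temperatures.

22.8

Step 1: Sum all values: 40 + 6 + 19 + 5 + 16 + 42 + 41 + 14 + 25 + 20 = 228
Step 2: Count the number of values: n = 10
Step 3: Mean = sum / n = 228 / 10 = 22.8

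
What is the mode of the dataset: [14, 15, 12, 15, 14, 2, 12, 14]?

14

Step 1: Count the frequency of each value:
  2: appears 1 time(s)
  12: appears 2 time(s)
  14: appears 3 time(s)
  15: appears 2 time(s)
Step 2: The value 14 appears most frequently (3 times).
Step 3: Mode = 14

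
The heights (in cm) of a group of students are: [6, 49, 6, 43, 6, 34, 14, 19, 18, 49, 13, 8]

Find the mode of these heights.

6

Step 1: Count the frequency of each value:
  6: appears 3 time(s)
  8: appears 1 time(s)
  13: appears 1 time(s)
  14: appears 1 time(s)
  18: appears 1 time(s)
  19: appears 1 time(s)
  34: appears 1 time(s)
  43: appears 1 time(s)
  49: appears 2 time(s)
Step 2: The value 6 appears most frequently (3 times).
Step 3: Mode = 6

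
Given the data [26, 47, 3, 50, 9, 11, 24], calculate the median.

24

Step 1: Sort the data in ascending order: [3, 9, 11, 24, 26, 47, 50]
Step 2: The number of values is n = 7.
Step 3: Since n is odd, the median is the middle value at position 4: 24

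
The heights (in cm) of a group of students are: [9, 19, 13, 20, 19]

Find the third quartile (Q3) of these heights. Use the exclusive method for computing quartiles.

19.5

Step 1: Sort the data: [9, 13, 19, 19, 20]
Step 2: n = 5
Step 3: Using the exclusive quartile method:
  Q1 = 11
  Q2 (median) = 19
  Q3 = 19.5
  IQR = Q3 - Q1 = 19.5 - 11 = 8.5
Step 4: Q3 = 19.5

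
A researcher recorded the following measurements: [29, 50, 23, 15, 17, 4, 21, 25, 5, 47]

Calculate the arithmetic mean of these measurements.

23.6

Step 1: Sum all values: 29 + 50 + 23 + 15 + 17 + 4 + 21 + 25 + 5 + 47 = 236
Step 2: Count the number of values: n = 10
Step 3: Mean = sum / n = 236 / 10 = 23.6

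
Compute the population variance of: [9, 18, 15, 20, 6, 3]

39.1389

Step 1: Compute the mean: (9 + 18 + 15 + 20 + 6 + 3) / 6 = 11.8333
Step 2: Compute squared deviations from the mean:
  (9 - 11.8333)^2 = 8.0278
  (18 - 11.8333)^2 = 38.0278
  (15 - 11.8333)^2 = 10.0278
  (20 - 11.8333)^2 = 66.6944
  (6 - 11.8333)^2 = 34.0278
  (3 - 11.8333)^2 = 78.0278
Step 3: Sum of squared deviations = 234.8333
Step 4: Population variance = 234.8333 / 6 = 39.1389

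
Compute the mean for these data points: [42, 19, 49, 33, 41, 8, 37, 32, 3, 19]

28.3

Step 1: Sum all values: 42 + 19 + 49 + 33 + 41 + 8 + 37 + 32 + 3 + 19 = 283
Step 2: Count the number of values: n = 10
Step 3: Mean = sum / n = 283 / 10 = 28.3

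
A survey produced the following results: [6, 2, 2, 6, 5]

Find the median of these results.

5

Step 1: Sort the data in ascending order: [2, 2, 5, 6, 6]
Step 2: The number of values is n = 5.
Step 3: Since n is odd, the median is the middle value at position 3: 5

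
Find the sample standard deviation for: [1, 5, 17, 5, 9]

6.0663

Step 1: Compute the mean: 7.4
Step 2: Sum of squared deviations from the mean: 147.2
Step 3: Sample variance = 147.2 / 4 = 36.8
Step 4: Standard deviation = sqrt(36.8) = 6.0663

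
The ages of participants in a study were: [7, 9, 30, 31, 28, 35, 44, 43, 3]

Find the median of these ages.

30

Step 1: Sort the data in ascending order: [3, 7, 9, 28, 30, 31, 35, 43, 44]
Step 2: The number of values is n = 9.
Step 3: Since n is odd, the median is the middle value at position 5: 30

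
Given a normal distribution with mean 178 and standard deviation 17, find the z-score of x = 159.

-1.1176

Step 1: Recall the z-score formula: z = (x - mu) / sigma
Step 2: Substitute values: z = (159 - 178) / 17
Step 3: z = -19 / 17 = -1.1176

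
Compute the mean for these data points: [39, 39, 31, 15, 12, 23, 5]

23.4286

Step 1: Sum all values: 39 + 39 + 31 + 15 + 12 + 23 + 5 = 164
Step 2: Count the number of values: n = 7
Step 3: Mean = sum / n = 164 / 7 = 23.4286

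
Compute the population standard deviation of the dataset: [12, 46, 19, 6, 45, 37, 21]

14.8791

Step 1: Compute the mean: 26.5714
Step 2: Sum of squared deviations from the mean: 1549.7143
Step 3: Population variance = 1549.7143 / 7 = 221.3878
Step 4: Standard deviation = sqrt(221.3878) = 14.8791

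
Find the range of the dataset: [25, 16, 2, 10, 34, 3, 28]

32

Step 1: Identify the maximum value: max = 34
Step 2: Identify the minimum value: min = 2
Step 3: Range = max - min = 34 - 2 = 32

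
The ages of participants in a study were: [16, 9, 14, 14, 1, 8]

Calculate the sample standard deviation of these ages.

5.5377

Step 1: Compute the mean: 10.3333
Step 2: Sum of squared deviations from the mean: 153.3333
Step 3: Sample variance = 153.3333 / 5 = 30.6667
Step 4: Standard deviation = sqrt(30.6667) = 5.5377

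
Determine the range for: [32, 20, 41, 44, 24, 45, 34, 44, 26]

25

Step 1: Identify the maximum value: max = 45
Step 2: Identify the minimum value: min = 20
Step 3: Range = max - min = 45 - 20 = 25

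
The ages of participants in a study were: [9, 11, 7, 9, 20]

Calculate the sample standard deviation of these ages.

5.1186

Step 1: Compute the mean: 11.2
Step 2: Sum of squared deviations from the mean: 104.8
Step 3: Sample variance = 104.8 / 4 = 26.2
Step 4: Standard deviation = sqrt(26.2) = 5.1186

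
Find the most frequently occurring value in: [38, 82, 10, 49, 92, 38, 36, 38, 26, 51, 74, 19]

38

Step 1: Count the frequency of each value:
  10: appears 1 time(s)
  19: appears 1 time(s)
  26: appears 1 time(s)
  36: appears 1 time(s)
  38: appears 3 time(s)
  49: appears 1 time(s)
  51: appears 1 time(s)
  74: appears 1 time(s)
  82: appears 1 time(s)
  92: appears 1 time(s)
Step 2: The value 38 appears most frequently (3 times).
Step 3: Mode = 38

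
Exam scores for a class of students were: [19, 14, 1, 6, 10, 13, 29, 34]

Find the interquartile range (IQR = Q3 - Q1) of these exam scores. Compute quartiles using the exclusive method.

19.5

Step 1: Sort the data: [1, 6, 10, 13, 14, 19, 29, 34]
Step 2: n = 8
Step 3: Using the exclusive quartile method:
  Q1 = 7
  Q2 (median) = 13.5
  Q3 = 26.5
  IQR = Q3 - Q1 = 26.5 - 7 = 19.5
Step 4: IQR = 19.5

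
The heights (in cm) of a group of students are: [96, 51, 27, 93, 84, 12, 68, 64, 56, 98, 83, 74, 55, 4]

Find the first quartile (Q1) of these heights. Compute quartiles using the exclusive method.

45

Step 1: Sort the data: [4, 12, 27, 51, 55, 56, 64, 68, 74, 83, 84, 93, 96, 98]
Step 2: n = 14
Step 3: Using the exclusive quartile method:
  Q1 = 45
  Q2 (median) = 66
  Q3 = 86.25
  IQR = Q3 - Q1 = 86.25 - 45 = 41.25
Step 4: Q1 = 45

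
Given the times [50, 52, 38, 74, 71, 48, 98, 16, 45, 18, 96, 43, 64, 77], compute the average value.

56.4286

Step 1: Sum all values: 50 + 52 + 38 + 74 + 71 + 48 + 98 + 16 + 45 + 18 + 96 + 43 + 64 + 77 = 790
Step 2: Count the number of values: n = 14
Step 3: Mean = sum / n = 790 / 14 = 56.4286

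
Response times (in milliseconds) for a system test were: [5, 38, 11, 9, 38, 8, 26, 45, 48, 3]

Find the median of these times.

18.5

Step 1: Sort the data in ascending order: [3, 5, 8, 9, 11, 26, 38, 38, 45, 48]
Step 2: The number of values is n = 10.
Step 3: Since n is even, the median is the average of positions 5 and 6:
  Median = (11 + 26) / 2 = 18.5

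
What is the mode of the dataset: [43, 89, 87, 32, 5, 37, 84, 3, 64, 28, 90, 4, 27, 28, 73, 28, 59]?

28

Step 1: Count the frequency of each value:
  3: appears 1 time(s)
  4: appears 1 time(s)
  5: appears 1 time(s)
  27: appears 1 time(s)
  28: appears 3 time(s)
  32: appears 1 time(s)
  37: appears 1 time(s)
  43: appears 1 time(s)
  59: appears 1 time(s)
  64: appears 1 time(s)
  73: appears 1 time(s)
  84: appears 1 time(s)
  87: appears 1 time(s)
  89: appears 1 time(s)
  90: appears 1 time(s)
Step 2: The value 28 appears most frequently (3 times).
Step 3: Mode = 28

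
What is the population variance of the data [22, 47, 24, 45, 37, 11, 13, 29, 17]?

157.0617

Step 1: Compute the mean: (22 + 47 + 24 + 45 + 37 + 11 + 13 + 29 + 17) / 9 = 27.2222
Step 2: Compute squared deviations from the mean:
  (22 - 27.2222)^2 = 27.2716
  (47 - 27.2222)^2 = 391.1605
  (24 - 27.2222)^2 = 10.3827
  (45 - 27.2222)^2 = 316.0494
  (37 - 27.2222)^2 = 95.6049
  (11 - 27.2222)^2 = 263.1605
  (13 - 27.2222)^2 = 202.2716
  (29 - 27.2222)^2 = 3.1605
  (17 - 27.2222)^2 = 104.4938
Step 3: Sum of squared deviations = 1413.5556
Step 4: Population variance = 1413.5556 / 9 = 157.0617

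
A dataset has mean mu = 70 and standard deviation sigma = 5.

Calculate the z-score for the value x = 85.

3

Step 1: Recall the z-score formula: z = (x - mu) / sigma
Step 2: Substitute values: z = (85 - 70) / 5
Step 3: z = 15 / 5 = 3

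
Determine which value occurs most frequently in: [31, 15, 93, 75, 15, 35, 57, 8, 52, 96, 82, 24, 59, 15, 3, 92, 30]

15

Step 1: Count the frequency of each value:
  3: appears 1 time(s)
  8: appears 1 time(s)
  15: appears 3 time(s)
  24: appears 1 time(s)
  30: appears 1 time(s)
  31: appears 1 time(s)
  35: appears 1 time(s)
  52: appears 1 time(s)
  57: appears 1 time(s)
  59: appears 1 time(s)
  75: appears 1 time(s)
  82: appears 1 time(s)
  92: appears 1 time(s)
  93: appears 1 time(s)
  96: appears 1 time(s)
Step 2: The value 15 appears most frequently (3 times).
Step 3: Mode = 15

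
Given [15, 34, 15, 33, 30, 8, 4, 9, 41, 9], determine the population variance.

159.76

Step 1: Compute the mean: (15 + 34 + 15 + 33 + 30 + 8 + 4 + 9 + 41 + 9) / 10 = 19.8
Step 2: Compute squared deviations from the mean:
  (15 - 19.8)^2 = 23.04
  (34 - 19.8)^2 = 201.64
  (15 - 19.8)^2 = 23.04
  (33 - 19.8)^2 = 174.24
  (30 - 19.8)^2 = 104.04
  (8 - 19.8)^2 = 139.24
  (4 - 19.8)^2 = 249.64
  (9 - 19.8)^2 = 116.64
  (41 - 19.8)^2 = 449.44
  (9 - 19.8)^2 = 116.64
Step 3: Sum of squared deviations = 1597.6
Step 4: Population variance = 1597.6 / 10 = 159.76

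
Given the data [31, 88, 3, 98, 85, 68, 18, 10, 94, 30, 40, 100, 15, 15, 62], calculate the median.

40

Step 1: Sort the data in ascending order: [3, 10, 15, 15, 18, 30, 31, 40, 62, 68, 85, 88, 94, 98, 100]
Step 2: The number of values is n = 15.
Step 3: Since n is odd, the median is the middle value at position 8: 40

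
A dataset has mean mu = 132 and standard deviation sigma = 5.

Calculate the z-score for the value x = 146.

2.8

Step 1: Recall the z-score formula: z = (x - mu) / sigma
Step 2: Substitute values: z = (146 - 132) / 5
Step 3: z = 14 / 5 = 2.8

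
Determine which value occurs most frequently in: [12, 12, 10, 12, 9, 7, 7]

12

Step 1: Count the frequency of each value:
  7: appears 2 time(s)
  9: appears 1 time(s)
  10: appears 1 time(s)
  12: appears 3 time(s)
Step 2: The value 12 appears most frequently (3 times).
Step 3: Mode = 12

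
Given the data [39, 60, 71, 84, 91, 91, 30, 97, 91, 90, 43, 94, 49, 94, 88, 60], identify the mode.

91

Step 1: Count the frequency of each value:
  30: appears 1 time(s)
  39: appears 1 time(s)
  43: appears 1 time(s)
  49: appears 1 time(s)
  60: appears 2 time(s)
  71: appears 1 time(s)
  84: appears 1 time(s)
  88: appears 1 time(s)
  90: appears 1 time(s)
  91: appears 3 time(s)
  94: appears 2 time(s)
  97: appears 1 time(s)
Step 2: The value 91 appears most frequently (3 times).
Step 3: Mode = 91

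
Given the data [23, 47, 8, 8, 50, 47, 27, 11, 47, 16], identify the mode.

47

Step 1: Count the frequency of each value:
  8: appears 2 time(s)
  11: appears 1 time(s)
  16: appears 1 time(s)
  23: appears 1 time(s)
  27: appears 1 time(s)
  47: appears 3 time(s)
  50: appears 1 time(s)
Step 2: The value 47 appears most frequently (3 times).
Step 3: Mode = 47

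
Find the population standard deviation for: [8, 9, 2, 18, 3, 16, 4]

5.8519

Step 1: Compute the mean: 8.5714
Step 2: Sum of squared deviations from the mean: 239.7143
Step 3: Population variance = 239.7143 / 7 = 34.2449
Step 4: Standard deviation = sqrt(34.2449) = 5.8519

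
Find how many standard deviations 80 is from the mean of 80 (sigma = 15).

0

Step 1: Recall the z-score formula: z = (x - mu) / sigma
Step 2: Substitute values: z = (80 - 80) / 15
Step 3: z = 0 / 15 = 0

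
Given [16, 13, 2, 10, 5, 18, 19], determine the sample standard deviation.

6.5174

Step 1: Compute the mean: 11.8571
Step 2: Sum of squared deviations from the mean: 254.8571
Step 3: Sample variance = 254.8571 / 6 = 42.4762
Step 4: Standard deviation = sqrt(42.4762) = 6.5174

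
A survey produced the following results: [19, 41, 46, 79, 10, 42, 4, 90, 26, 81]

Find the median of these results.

41.5

Step 1: Sort the data in ascending order: [4, 10, 19, 26, 41, 42, 46, 79, 81, 90]
Step 2: The number of values is n = 10.
Step 3: Since n is even, the median is the average of positions 5 and 6:
  Median = (41 + 42) / 2 = 41.5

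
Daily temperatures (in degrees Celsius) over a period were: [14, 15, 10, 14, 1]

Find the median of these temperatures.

14

Step 1: Sort the data in ascending order: [1, 10, 14, 14, 15]
Step 2: The number of values is n = 5.
Step 3: Since n is odd, the median is the middle value at position 3: 14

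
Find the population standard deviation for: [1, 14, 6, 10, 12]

4.6303

Step 1: Compute the mean: 8.6
Step 2: Sum of squared deviations from the mean: 107.2
Step 3: Population variance = 107.2 / 5 = 21.44
Step 4: Standard deviation = sqrt(21.44) = 4.6303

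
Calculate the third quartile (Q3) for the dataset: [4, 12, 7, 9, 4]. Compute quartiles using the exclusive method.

10.5

Step 1: Sort the data: [4, 4, 7, 9, 12]
Step 2: n = 5
Step 3: Using the exclusive quartile method:
  Q1 = 4
  Q2 (median) = 7
  Q3 = 10.5
  IQR = Q3 - Q1 = 10.5 - 4 = 6.5
Step 4: Q3 = 10.5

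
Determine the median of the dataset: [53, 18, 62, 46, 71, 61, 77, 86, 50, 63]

61.5

Step 1: Sort the data in ascending order: [18, 46, 50, 53, 61, 62, 63, 71, 77, 86]
Step 2: The number of values is n = 10.
Step 3: Since n is even, the median is the average of positions 5 and 6:
  Median = (61 + 62) / 2 = 61.5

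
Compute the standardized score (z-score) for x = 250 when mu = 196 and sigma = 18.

3

Step 1: Recall the z-score formula: z = (x - mu) / sigma
Step 2: Substitute values: z = (250 - 196) / 18
Step 3: z = 54 / 18 = 3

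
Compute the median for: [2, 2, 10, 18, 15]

10

Step 1: Sort the data in ascending order: [2, 2, 10, 15, 18]
Step 2: The number of values is n = 5.
Step 3: Since n is odd, the median is the middle value at position 3: 10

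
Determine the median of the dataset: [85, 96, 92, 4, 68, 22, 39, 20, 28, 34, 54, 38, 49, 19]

38.5

Step 1: Sort the data in ascending order: [4, 19, 20, 22, 28, 34, 38, 39, 49, 54, 68, 85, 92, 96]
Step 2: The number of values is n = 14.
Step 3: Since n is even, the median is the average of positions 7 and 8:
  Median = (38 + 39) / 2 = 38.5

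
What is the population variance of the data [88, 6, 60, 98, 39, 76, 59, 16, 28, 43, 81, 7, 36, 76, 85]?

873.6267

Step 1: Compute the mean: (88 + 6 + 60 + 98 + 39 + 76 + 59 + 16 + 28 + 43 + 81 + 7 + 36 + 76 + 85) / 15 = 53.2
Step 2: Compute squared deviations from the mean:
  (88 - 53.2)^2 = 1211.04
  (6 - 53.2)^2 = 2227.84
  (60 - 53.2)^2 = 46.24
  (98 - 53.2)^2 = 2007.04
  (39 - 53.2)^2 = 201.64
  (76 - 53.2)^2 = 519.84
  (59 - 53.2)^2 = 33.64
  (16 - 53.2)^2 = 1383.84
  (28 - 53.2)^2 = 635.04
  (43 - 53.2)^2 = 104.04
  (81 - 53.2)^2 = 772.84
  (7 - 53.2)^2 = 2134.44
  (36 - 53.2)^2 = 295.84
  (76 - 53.2)^2 = 519.84
  (85 - 53.2)^2 = 1011.24
Step 3: Sum of squared deviations = 13104.4
Step 4: Population variance = 13104.4 / 15 = 873.6267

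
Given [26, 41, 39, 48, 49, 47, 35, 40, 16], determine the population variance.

105.8765

Step 1: Compute the mean: (26 + 41 + 39 + 48 + 49 + 47 + 35 + 40 + 16) / 9 = 37.8889
Step 2: Compute squared deviations from the mean:
  (26 - 37.8889)^2 = 141.3457
  (41 - 37.8889)^2 = 9.679
  (39 - 37.8889)^2 = 1.2346
  (48 - 37.8889)^2 = 102.2346
  (49 - 37.8889)^2 = 123.4568
  (47 - 37.8889)^2 = 83.0123
  (35 - 37.8889)^2 = 8.3457
  (40 - 37.8889)^2 = 4.4568
  (16 - 37.8889)^2 = 479.1235
Step 3: Sum of squared deviations = 952.8889
Step 4: Population variance = 952.8889 / 9 = 105.8765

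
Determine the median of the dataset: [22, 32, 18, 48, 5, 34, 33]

32

Step 1: Sort the data in ascending order: [5, 18, 22, 32, 33, 34, 48]
Step 2: The number of values is n = 7.
Step 3: Since n is odd, the median is the middle value at position 4: 32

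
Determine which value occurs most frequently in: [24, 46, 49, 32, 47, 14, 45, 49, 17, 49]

49

Step 1: Count the frequency of each value:
  14: appears 1 time(s)
  17: appears 1 time(s)
  24: appears 1 time(s)
  32: appears 1 time(s)
  45: appears 1 time(s)
  46: appears 1 time(s)
  47: appears 1 time(s)
  49: appears 3 time(s)
Step 2: The value 49 appears most frequently (3 times).
Step 3: Mode = 49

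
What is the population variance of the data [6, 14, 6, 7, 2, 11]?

14.8889

Step 1: Compute the mean: (6 + 14 + 6 + 7 + 2 + 11) / 6 = 7.6667
Step 2: Compute squared deviations from the mean:
  (6 - 7.6667)^2 = 2.7778
  (14 - 7.6667)^2 = 40.1111
  (6 - 7.6667)^2 = 2.7778
  (7 - 7.6667)^2 = 0.4444
  (2 - 7.6667)^2 = 32.1111
  (11 - 7.6667)^2 = 11.1111
Step 3: Sum of squared deviations = 89.3333
Step 4: Population variance = 89.3333 / 6 = 14.8889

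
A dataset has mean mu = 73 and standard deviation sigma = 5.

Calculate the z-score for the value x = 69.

-0.8

Step 1: Recall the z-score formula: z = (x - mu) / sigma
Step 2: Substitute values: z = (69 - 73) / 5
Step 3: z = -4 / 5 = -0.8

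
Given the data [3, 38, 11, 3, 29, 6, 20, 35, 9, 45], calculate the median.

15.5

Step 1: Sort the data in ascending order: [3, 3, 6, 9, 11, 20, 29, 35, 38, 45]
Step 2: The number of values is n = 10.
Step 3: Since n is even, the median is the average of positions 5 and 6:
  Median = (11 + 20) / 2 = 15.5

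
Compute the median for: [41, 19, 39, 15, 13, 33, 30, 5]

24.5

Step 1: Sort the data in ascending order: [5, 13, 15, 19, 30, 33, 39, 41]
Step 2: The number of values is n = 8.
Step 3: Since n is even, the median is the average of positions 4 and 5:
  Median = (19 + 30) / 2 = 24.5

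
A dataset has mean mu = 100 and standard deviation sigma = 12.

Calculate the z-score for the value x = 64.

-3

Step 1: Recall the z-score formula: z = (x - mu) / sigma
Step 2: Substitute values: z = (64 - 100) / 12
Step 3: z = -36 / 12 = -3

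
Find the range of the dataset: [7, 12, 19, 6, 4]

15

Step 1: Identify the maximum value: max = 19
Step 2: Identify the minimum value: min = 4
Step 3: Range = max - min = 19 - 4 = 15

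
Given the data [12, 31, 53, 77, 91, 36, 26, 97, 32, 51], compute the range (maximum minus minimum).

85

Step 1: Identify the maximum value: max = 97
Step 2: Identify the minimum value: min = 12
Step 3: Range = max - min = 97 - 12 = 85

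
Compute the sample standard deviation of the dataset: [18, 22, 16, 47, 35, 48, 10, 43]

15.1699

Step 1: Compute the mean: 29.875
Step 2: Sum of squared deviations from the mean: 1610.875
Step 3: Sample variance = 1610.875 / 7 = 230.125
Step 4: Standard deviation = sqrt(230.125) = 15.1699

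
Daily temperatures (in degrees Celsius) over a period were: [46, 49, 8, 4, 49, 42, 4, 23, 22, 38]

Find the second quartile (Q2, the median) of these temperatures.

30.5

Step 1: Sort the data: [4, 4, 8, 22, 23, 38, 42, 46, 49, 49]
Step 2: n = 10
Step 3: Q2 is the median. Since n is even, it is the average of the values at positions 5 and 6:
  Q2 = (23 + 38) / 2 = 30.5
Step 4: Q2 = 30.5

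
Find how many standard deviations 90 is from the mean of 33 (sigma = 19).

3

Step 1: Recall the z-score formula: z = (x - mu) / sigma
Step 2: Substitute values: z = (90 - 33) / 19
Step 3: z = 57 / 19 = 3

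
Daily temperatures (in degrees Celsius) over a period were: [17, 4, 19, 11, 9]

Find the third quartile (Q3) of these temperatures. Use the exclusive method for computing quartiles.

18

Step 1: Sort the data: [4, 9, 11, 17, 19]
Step 2: n = 5
Step 3: Using the exclusive quartile method:
  Q1 = 6.5
  Q2 (median) = 11
  Q3 = 18
  IQR = Q3 - Q1 = 18 - 6.5 = 11.5
Step 4: Q3 = 18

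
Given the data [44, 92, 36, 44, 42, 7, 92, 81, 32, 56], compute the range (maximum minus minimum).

85

Step 1: Identify the maximum value: max = 92
Step 2: Identify the minimum value: min = 7
Step 3: Range = max - min = 92 - 7 = 85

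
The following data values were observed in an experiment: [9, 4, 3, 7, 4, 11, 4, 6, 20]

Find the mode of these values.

4

Step 1: Count the frequency of each value:
  3: appears 1 time(s)
  4: appears 3 time(s)
  6: appears 1 time(s)
  7: appears 1 time(s)
  9: appears 1 time(s)
  11: appears 1 time(s)
  20: appears 1 time(s)
Step 2: The value 4 appears most frequently (3 times).
Step 3: Mode = 4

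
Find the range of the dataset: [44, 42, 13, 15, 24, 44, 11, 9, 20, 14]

35

Step 1: Identify the maximum value: max = 44
Step 2: Identify the minimum value: min = 9
Step 3: Range = max - min = 44 - 9 = 35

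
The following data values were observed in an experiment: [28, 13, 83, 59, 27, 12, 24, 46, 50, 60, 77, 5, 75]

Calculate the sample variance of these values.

710.8333

Step 1: Compute the mean: (28 + 13 + 83 + 59 + 27 + 12 + 24 + 46 + 50 + 60 + 77 + 5 + 75) / 13 = 43
Step 2: Compute squared deviations from the mean:
  (28 - 43)^2 = 225
  (13 - 43)^2 = 900
  (83 - 43)^2 = 1600
  (59 - 43)^2 = 256
  (27 - 43)^2 = 256
  (12 - 43)^2 = 961
  (24 - 43)^2 = 361
  (46 - 43)^2 = 9
  (50 - 43)^2 = 49
  (60 - 43)^2 = 289
  (77 - 43)^2 = 1156
  (5 - 43)^2 = 1444
  (75 - 43)^2 = 1024
Step 3: Sum of squared deviations = 8530
Step 4: Sample variance = 8530 / 12 = 710.8333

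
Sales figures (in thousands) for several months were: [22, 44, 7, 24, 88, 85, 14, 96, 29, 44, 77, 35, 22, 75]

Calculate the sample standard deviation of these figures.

30.5877

Step 1: Compute the mean: 47.2857
Step 2: Sum of squared deviations from the mean: 12162.8571
Step 3: Sample variance = 12162.8571 / 13 = 935.6044
Step 4: Standard deviation = sqrt(935.6044) = 30.5877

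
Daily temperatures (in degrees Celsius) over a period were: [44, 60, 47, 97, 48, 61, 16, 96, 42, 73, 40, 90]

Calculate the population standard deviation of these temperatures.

24.0849

Step 1: Compute the mean: 59.5
Step 2: Sum of squared deviations from the mean: 6961
Step 3: Population variance = 6961 / 12 = 580.0833
Step 4: Standard deviation = sqrt(580.0833) = 24.0849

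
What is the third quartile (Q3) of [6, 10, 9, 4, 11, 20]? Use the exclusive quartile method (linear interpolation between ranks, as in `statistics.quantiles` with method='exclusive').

13.25

Step 1: Sort the data: [4, 6, 9, 10, 11, 20]
Step 2: n = 6
Step 3: Using the exclusive quartile method:
  Q1 = 5.5
  Q2 (median) = 9.5
  Q3 = 13.25
  IQR = Q3 - Q1 = 13.25 - 5.5 = 7.75
Step 4: Q3 = 13.25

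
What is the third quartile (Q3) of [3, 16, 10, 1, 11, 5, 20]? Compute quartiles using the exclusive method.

16

Step 1: Sort the data: [1, 3, 5, 10, 11, 16, 20]
Step 2: n = 7
Step 3: Using the exclusive quartile method:
  Q1 = 3
  Q2 (median) = 10
  Q3 = 16
  IQR = Q3 - Q1 = 16 - 3 = 13
Step 4: Q3 = 16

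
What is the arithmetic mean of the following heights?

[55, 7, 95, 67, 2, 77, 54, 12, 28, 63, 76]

48.7273

Step 1: Sum all values: 55 + 7 + 95 + 67 + 2 + 77 + 54 + 12 + 28 + 63 + 76 = 536
Step 2: Count the number of values: n = 11
Step 3: Mean = sum / n = 536 / 11 = 48.7273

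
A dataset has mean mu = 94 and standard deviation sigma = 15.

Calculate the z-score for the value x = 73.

-1.4

Step 1: Recall the z-score formula: z = (x - mu) / sigma
Step 2: Substitute values: z = (73 - 94) / 15
Step 3: z = -21 / 15 = -1.4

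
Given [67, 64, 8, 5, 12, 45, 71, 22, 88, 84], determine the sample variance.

1050.2667

Step 1: Compute the mean: (67 + 64 + 8 + 5 + 12 + 45 + 71 + 22 + 88 + 84) / 10 = 46.6
Step 2: Compute squared deviations from the mean:
  (67 - 46.6)^2 = 416.16
  (64 - 46.6)^2 = 302.76
  (8 - 46.6)^2 = 1489.96
  (5 - 46.6)^2 = 1730.56
  (12 - 46.6)^2 = 1197.16
  (45 - 46.6)^2 = 2.56
  (71 - 46.6)^2 = 595.36
  (22 - 46.6)^2 = 605.16
  (88 - 46.6)^2 = 1713.96
  (84 - 46.6)^2 = 1398.76
Step 3: Sum of squared deviations = 9452.4
Step 4: Sample variance = 9452.4 / 9 = 1050.2667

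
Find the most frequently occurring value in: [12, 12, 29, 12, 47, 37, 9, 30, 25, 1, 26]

12

Step 1: Count the frequency of each value:
  1: appears 1 time(s)
  9: appears 1 time(s)
  12: appears 3 time(s)
  25: appears 1 time(s)
  26: appears 1 time(s)
  29: appears 1 time(s)
  30: appears 1 time(s)
  37: appears 1 time(s)
  47: appears 1 time(s)
Step 2: The value 12 appears most frequently (3 times).
Step 3: Mode = 12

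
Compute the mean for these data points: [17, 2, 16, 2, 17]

10.8

Step 1: Sum all values: 17 + 2 + 16 + 2 + 17 = 54
Step 2: Count the number of values: n = 5
Step 3: Mean = sum / n = 54 / 5 = 10.8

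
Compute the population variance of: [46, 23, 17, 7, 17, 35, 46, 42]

198.8594

Step 1: Compute the mean: (46 + 23 + 17 + 7 + 17 + 35 + 46 + 42) / 8 = 29.125
Step 2: Compute squared deviations from the mean:
  (46 - 29.125)^2 = 284.7656
  (23 - 29.125)^2 = 37.5156
  (17 - 29.125)^2 = 147.0156
  (7 - 29.125)^2 = 489.5156
  (17 - 29.125)^2 = 147.0156
  (35 - 29.125)^2 = 34.5156
  (46 - 29.125)^2 = 284.7656
  (42 - 29.125)^2 = 165.7656
Step 3: Sum of squared deviations = 1590.875
Step 4: Population variance = 1590.875 / 8 = 198.8594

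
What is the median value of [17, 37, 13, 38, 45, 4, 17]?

17

Step 1: Sort the data in ascending order: [4, 13, 17, 17, 37, 38, 45]
Step 2: The number of values is n = 7.
Step 3: Since n is odd, the median is the middle value at position 4: 17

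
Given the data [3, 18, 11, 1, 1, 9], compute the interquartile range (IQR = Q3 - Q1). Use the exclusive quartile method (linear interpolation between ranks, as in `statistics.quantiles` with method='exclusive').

11.75

Step 1: Sort the data: [1, 1, 3, 9, 11, 18]
Step 2: n = 6
Step 3: Using the exclusive quartile method:
  Q1 = 1
  Q2 (median) = 6
  Q3 = 12.75
  IQR = Q3 - Q1 = 12.75 - 1 = 11.75
Step 4: IQR = 11.75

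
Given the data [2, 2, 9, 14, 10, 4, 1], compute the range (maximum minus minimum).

13

Step 1: Identify the maximum value: max = 14
Step 2: Identify the minimum value: min = 1
Step 3: Range = max - min = 14 - 1 = 13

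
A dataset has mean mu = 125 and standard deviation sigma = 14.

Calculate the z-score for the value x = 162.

2.6429

Step 1: Recall the z-score formula: z = (x - mu) / sigma
Step 2: Substitute values: z = (162 - 125) / 14
Step 3: z = 37 / 14 = 2.6429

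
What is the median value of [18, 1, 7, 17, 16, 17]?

16.5

Step 1: Sort the data in ascending order: [1, 7, 16, 17, 17, 18]
Step 2: The number of values is n = 6.
Step 3: Since n is even, the median is the average of positions 3 and 4:
  Median = (16 + 17) / 2 = 16.5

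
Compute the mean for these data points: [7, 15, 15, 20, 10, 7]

12.3333

Step 1: Sum all values: 7 + 15 + 15 + 20 + 10 + 7 = 74
Step 2: Count the number of values: n = 6
Step 3: Mean = sum / n = 74 / 6 = 12.3333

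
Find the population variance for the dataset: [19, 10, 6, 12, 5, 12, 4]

23.6327

Step 1: Compute the mean: (19 + 10 + 6 + 12 + 5 + 12 + 4) / 7 = 9.7143
Step 2: Compute squared deviations from the mean:
  (19 - 9.7143)^2 = 86.2245
  (10 - 9.7143)^2 = 0.0816
  (6 - 9.7143)^2 = 13.7959
  (12 - 9.7143)^2 = 5.2245
  (5 - 9.7143)^2 = 22.2245
  (12 - 9.7143)^2 = 5.2245
  (4 - 9.7143)^2 = 32.6531
Step 3: Sum of squared deviations = 165.4286
Step 4: Population variance = 165.4286 / 7 = 23.6327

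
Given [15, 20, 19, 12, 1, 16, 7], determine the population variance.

39.8367

Step 1: Compute the mean: (15 + 20 + 19 + 12 + 1 + 16 + 7) / 7 = 12.8571
Step 2: Compute squared deviations from the mean:
  (15 - 12.8571)^2 = 4.5918
  (20 - 12.8571)^2 = 51.0204
  (19 - 12.8571)^2 = 37.7347
  (12 - 12.8571)^2 = 0.7347
  (1 - 12.8571)^2 = 140.5918
  (16 - 12.8571)^2 = 9.8776
  (7 - 12.8571)^2 = 34.3061
Step 3: Sum of squared deviations = 278.8571
Step 4: Population variance = 278.8571 / 7 = 39.8367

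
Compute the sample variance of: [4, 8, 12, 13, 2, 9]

18.8

Step 1: Compute the mean: (4 + 8 + 12 + 13 + 2 + 9) / 6 = 8
Step 2: Compute squared deviations from the mean:
  (4 - 8)^2 = 16
  (8 - 8)^2 = 0
  (12 - 8)^2 = 16
  (13 - 8)^2 = 25
  (2 - 8)^2 = 36
  (9 - 8)^2 = 1
Step 3: Sum of squared deviations = 94
Step 4: Sample variance = 94 / 5 = 18.8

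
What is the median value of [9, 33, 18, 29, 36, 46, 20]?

29

Step 1: Sort the data in ascending order: [9, 18, 20, 29, 33, 36, 46]
Step 2: The number of values is n = 7.
Step 3: Since n is odd, the median is the middle value at position 4: 29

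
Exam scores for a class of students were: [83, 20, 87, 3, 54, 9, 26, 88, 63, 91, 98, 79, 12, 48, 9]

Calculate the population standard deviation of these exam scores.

34.0405

Step 1: Compute the mean: 51.3333
Step 2: Sum of squared deviations from the mean: 17381.3333
Step 3: Population variance = 17381.3333 / 15 = 1158.7556
Step 4: Standard deviation = sqrt(1158.7556) = 34.0405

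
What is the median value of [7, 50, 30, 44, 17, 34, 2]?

30

Step 1: Sort the data in ascending order: [2, 7, 17, 30, 34, 44, 50]
Step 2: The number of values is n = 7.
Step 3: Since n is odd, the median is the middle value at position 4: 30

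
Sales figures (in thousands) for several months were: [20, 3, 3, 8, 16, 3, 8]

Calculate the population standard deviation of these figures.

6.3181

Step 1: Compute the mean: 8.7143
Step 2: Sum of squared deviations from the mean: 279.4286
Step 3: Population variance = 279.4286 / 7 = 39.9184
Step 4: Standard deviation = sqrt(39.9184) = 6.3181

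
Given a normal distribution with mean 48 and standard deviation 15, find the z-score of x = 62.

0.9333

Step 1: Recall the z-score formula: z = (x - mu) / sigma
Step 2: Substitute values: z = (62 - 48) / 15
Step 3: z = 14 / 15 = 0.9333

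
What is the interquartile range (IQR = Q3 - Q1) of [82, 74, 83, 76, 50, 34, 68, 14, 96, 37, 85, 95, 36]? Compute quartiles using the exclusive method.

47.5

Step 1: Sort the data: [14, 34, 36, 37, 50, 68, 74, 76, 82, 83, 85, 95, 96]
Step 2: n = 13
Step 3: Using the exclusive quartile method:
  Q1 = 36.5
  Q2 (median) = 74
  Q3 = 84
  IQR = Q3 - Q1 = 84 - 36.5 = 47.5
Step 4: IQR = 47.5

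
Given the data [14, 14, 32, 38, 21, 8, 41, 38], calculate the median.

26.5

Step 1: Sort the data in ascending order: [8, 14, 14, 21, 32, 38, 38, 41]
Step 2: The number of values is n = 8.
Step 3: Since n is even, the median is the average of positions 4 and 5:
  Median = (21 + 32) / 2 = 26.5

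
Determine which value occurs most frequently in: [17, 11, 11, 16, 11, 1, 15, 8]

11

Step 1: Count the frequency of each value:
  1: appears 1 time(s)
  8: appears 1 time(s)
  11: appears 3 time(s)
  15: appears 1 time(s)
  16: appears 1 time(s)
  17: appears 1 time(s)
Step 2: The value 11 appears most frequently (3 times).
Step 3: Mode = 11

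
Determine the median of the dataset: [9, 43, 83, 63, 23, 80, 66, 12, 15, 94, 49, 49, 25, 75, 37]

49

Step 1: Sort the data in ascending order: [9, 12, 15, 23, 25, 37, 43, 49, 49, 63, 66, 75, 80, 83, 94]
Step 2: The number of values is n = 15.
Step 3: Since n is odd, the median is the middle value at position 8: 49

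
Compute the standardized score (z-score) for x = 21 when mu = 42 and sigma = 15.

-1.4

Step 1: Recall the z-score formula: z = (x - mu) / sigma
Step 2: Substitute values: z = (21 - 42) / 15
Step 3: z = -21 / 15 = -1.4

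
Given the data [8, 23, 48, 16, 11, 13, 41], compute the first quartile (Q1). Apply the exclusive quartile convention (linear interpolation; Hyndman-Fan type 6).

11

Step 1: Sort the data: [8, 11, 13, 16, 23, 41, 48]
Step 2: n = 7
Step 3: Using the exclusive quartile method:
  Q1 = 11
  Q2 (median) = 16
  Q3 = 41
  IQR = Q3 - Q1 = 41 - 11 = 30
Step 4: Q1 = 11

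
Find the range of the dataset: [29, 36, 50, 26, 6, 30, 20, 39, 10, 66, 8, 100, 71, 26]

94

Step 1: Identify the maximum value: max = 100
Step 2: Identify the minimum value: min = 6
Step 3: Range = max - min = 100 - 6 = 94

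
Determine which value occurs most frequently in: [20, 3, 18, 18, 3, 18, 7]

18

Step 1: Count the frequency of each value:
  3: appears 2 time(s)
  7: appears 1 time(s)
  18: appears 3 time(s)
  20: appears 1 time(s)
Step 2: The value 18 appears most frequently (3 times).
Step 3: Mode = 18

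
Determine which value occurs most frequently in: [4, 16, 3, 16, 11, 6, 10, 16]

16

Step 1: Count the frequency of each value:
  3: appears 1 time(s)
  4: appears 1 time(s)
  6: appears 1 time(s)
  10: appears 1 time(s)
  11: appears 1 time(s)
  16: appears 3 time(s)
Step 2: The value 16 appears most frequently (3 times).
Step 3: Mode = 16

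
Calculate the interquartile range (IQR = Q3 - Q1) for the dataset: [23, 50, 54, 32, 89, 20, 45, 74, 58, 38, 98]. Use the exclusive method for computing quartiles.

42

Step 1: Sort the data: [20, 23, 32, 38, 45, 50, 54, 58, 74, 89, 98]
Step 2: n = 11
Step 3: Using the exclusive quartile method:
  Q1 = 32
  Q2 (median) = 50
  Q3 = 74
  IQR = Q3 - Q1 = 74 - 32 = 42
Step 4: IQR = 42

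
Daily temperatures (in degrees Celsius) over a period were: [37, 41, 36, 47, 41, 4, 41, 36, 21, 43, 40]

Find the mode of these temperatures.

41

Step 1: Count the frequency of each value:
  4: appears 1 time(s)
  21: appears 1 time(s)
  36: appears 2 time(s)
  37: appears 1 time(s)
  40: appears 1 time(s)
  41: appears 3 time(s)
  43: appears 1 time(s)
  47: appears 1 time(s)
Step 2: The value 41 appears most frequently (3 times).
Step 3: Mode = 41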